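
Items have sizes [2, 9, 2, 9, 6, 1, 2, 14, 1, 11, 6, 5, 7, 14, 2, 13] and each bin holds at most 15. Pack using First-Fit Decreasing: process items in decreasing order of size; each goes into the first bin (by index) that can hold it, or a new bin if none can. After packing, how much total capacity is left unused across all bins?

Sorted descending: 14, 14, 13, 11, 9, 9, 7, 6, 6, 5, 2, 2, 2, 2, 1, 1.
bin 1: place 14, 1 left
bin 2: place 14, 1 left
bin 3: place 13, 2 left
bin 4: place 11, 4 left
bin 5: place 9, 6 left
bin 6: place 9, 6 left
bin 7: place 7, 8 left
bin 5: place 6, 0 left
bin 6: place 6, 0 left
bin 7: place 5, 3 left
bin 3: place 2, 0 left
bin 4: place 2, 2 left
bin 4: place 2, 0 left
bin 7: place 2, 1 left
bin 1: place 1, 0 left
bin 2: place 1, 0 left
7 bins × 15 = 105; used 104; unused 1.

1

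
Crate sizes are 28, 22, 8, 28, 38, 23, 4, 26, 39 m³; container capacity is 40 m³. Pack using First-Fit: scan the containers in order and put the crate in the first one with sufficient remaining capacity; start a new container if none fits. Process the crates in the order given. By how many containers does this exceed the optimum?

0

First-Fit: [28,8,4] [22] [28] [38] [23] [26] [39] → 7 containers.
7 crates exceed 20 m³ (half the capacity), and no two of those can share a container, so at least 7 containers are needed.
So 7 is already optimal.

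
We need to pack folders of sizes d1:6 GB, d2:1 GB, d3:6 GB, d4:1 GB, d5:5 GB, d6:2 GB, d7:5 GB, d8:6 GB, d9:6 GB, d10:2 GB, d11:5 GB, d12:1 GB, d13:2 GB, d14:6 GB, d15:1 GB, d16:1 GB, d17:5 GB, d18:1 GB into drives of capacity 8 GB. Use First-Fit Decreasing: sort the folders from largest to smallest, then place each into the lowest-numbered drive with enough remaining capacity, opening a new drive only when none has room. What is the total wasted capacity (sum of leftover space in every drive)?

10

Sorted descending: 6, 6, 6, 6, 6, 5, 5, 5, 5, 2, 2, 2, 1, 1, 1, 1, 1, 1.
drive 1: place 6 GB, 2 GB left
drive 2: place 6 GB, 2 GB left
drive 3: place 6 GB, 2 GB left
drive 4: place 6 GB, 2 GB left
drive 5: place 6 GB, 2 GB left
drive 6: place 5 GB, 3 GB left
drive 7: place 5 GB, 3 GB left
drive 8: place 5 GB, 3 GB left
drive 9: place 5 GB, 3 GB left
drive 1: place 2 GB, 0 GB left
drive 2: place 2 GB, 0 GB left
drive 3: place 2 GB, 0 GB left
drive 4: place 1 GB, 1 GB left
drive 4: place 1 GB, 0 GB left
drive 5: place 1 GB, 1 GB left
drive 5: place 1 GB, 0 GB left
drive 6: place 1 GB, 2 GB left
drive 6: place 1 GB, 1 GB left
9 drives × 8 GB = 72 GB; used 62 GB; unused 10 GB.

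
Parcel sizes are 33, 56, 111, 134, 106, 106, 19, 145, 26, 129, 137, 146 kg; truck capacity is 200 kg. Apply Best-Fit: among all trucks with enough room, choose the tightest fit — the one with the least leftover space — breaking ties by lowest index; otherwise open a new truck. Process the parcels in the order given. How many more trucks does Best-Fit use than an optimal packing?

Best-Fit: [33,56,111] [134,19,26] [106] [106] [145] [129] [137] [146] → 8 trucks.
8 parcels exceed 100 kg (half the capacity), and no two of those can share a truck, so at least 8 trucks are needed.
So 8 is already optimal.

0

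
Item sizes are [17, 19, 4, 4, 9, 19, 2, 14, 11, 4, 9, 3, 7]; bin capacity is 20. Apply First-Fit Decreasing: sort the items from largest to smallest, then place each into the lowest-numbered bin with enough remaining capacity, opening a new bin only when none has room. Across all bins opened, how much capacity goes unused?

Sorted descending: 19, 19, 17, 14, 11, 9, 9, 7, 4, 4, 4, 3, 2.
Put 19 in bin 1; 1 remain.
Put 19 in bin 2; 1 remain.
Put 17 in bin 3; 3 remain.
Put 14 in bin 4; 6 remain.
Put 11 in bin 5; 9 remain.
Put 9 in bin 5; 0 remain.
Put 9 in bin 6; 11 remain.
Put 7 in bin 6; 4 remain.
Put 4 in bin 4; 2 remain.
Put 4 in bin 6; 0 remain.
Put 4 in bin 7; 16 remain.
Put 3 in bin 3; 0 remain.
Put 2 in bin 4; 0 remain.
7 bins × 20 = 140; used 122; unused 18.

18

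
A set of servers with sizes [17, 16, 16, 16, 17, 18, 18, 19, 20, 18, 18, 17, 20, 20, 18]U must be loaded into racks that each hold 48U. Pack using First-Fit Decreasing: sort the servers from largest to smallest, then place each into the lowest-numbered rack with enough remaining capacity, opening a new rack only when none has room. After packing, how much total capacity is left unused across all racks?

Sorted descending: 20, 20, 20, 19, 18, 18, 18, 18, 18, 17, 17, 17, 16, 16, 16.
20U → rack 1 (remaining 28U)
20U → rack 1 (remaining 8U)
20U → rack 2 (remaining 28U)
19U → rack 2 (remaining 9U)
18U → rack 3 (remaining 30U)
18U → rack 3 (remaining 12U)
18U → rack 4 (remaining 30U)
18U → rack 4 (remaining 12U)
18U → rack 5 (remaining 30U)
17U → rack 5 (remaining 13U)
17U → rack 6 (remaining 31U)
17U → rack 6 (remaining 14U)
16U → rack 7 (remaining 32U)
16U → rack 7 (remaining 16U)
16U → rack 7 (remaining 0U)
7 racks × 48U = 336U; used 268U; unused 68U.

68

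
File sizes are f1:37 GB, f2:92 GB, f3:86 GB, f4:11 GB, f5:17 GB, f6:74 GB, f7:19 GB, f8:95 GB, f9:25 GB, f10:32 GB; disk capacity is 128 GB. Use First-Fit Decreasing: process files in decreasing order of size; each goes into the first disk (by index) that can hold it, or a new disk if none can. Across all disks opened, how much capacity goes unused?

24

Sorted descending: 95, 92, 86, 74, 37, 32, 25, 19, 17, 11.
Put 95 GB in disk 1; 33 GB remain.
Put 92 GB in disk 2; 36 GB remain.
Put 86 GB in disk 3; 42 GB remain.
Put 74 GB in disk 4; 54 GB remain.
Put 37 GB in disk 3; 5 GB remain.
Put 32 GB in disk 1; 1 GB remain.
Put 25 GB in disk 2; 11 GB remain.
Put 19 GB in disk 4; 35 GB remain.
Put 17 GB in disk 4; 18 GB remain.
Put 11 GB in disk 2; 0 GB remain.
4 disks × 128 GB = 512 GB; used 488 GB; unused 24 GB.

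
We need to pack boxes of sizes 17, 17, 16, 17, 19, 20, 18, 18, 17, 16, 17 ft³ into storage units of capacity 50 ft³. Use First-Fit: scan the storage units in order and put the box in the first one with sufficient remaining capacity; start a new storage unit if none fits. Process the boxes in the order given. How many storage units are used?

storage unit 1: place 17 ft³, 33 ft³ left
storage unit 1: place 17 ft³, 16 ft³ left
storage unit 1: place 16 ft³, 0 ft³ left
storage unit 2: place 17 ft³, 33 ft³ left
storage unit 2: place 19 ft³, 14 ft³ left
storage unit 3: place 20 ft³, 30 ft³ left
storage unit 3: place 18 ft³, 12 ft³ left
storage unit 4: place 18 ft³, 32 ft³ left
storage unit 4: place 17 ft³, 15 ft³ left
storage unit 5: place 16 ft³, 34 ft³ left
storage unit 5: place 17 ft³, 17 ft³ left

5 storage units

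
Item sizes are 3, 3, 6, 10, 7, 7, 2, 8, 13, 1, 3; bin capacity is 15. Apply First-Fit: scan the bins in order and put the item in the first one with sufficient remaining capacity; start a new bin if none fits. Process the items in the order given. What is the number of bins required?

5

Put 3 in bin 1; 12 remain.
Put 3 in bin 1; 9 remain.
Put 6 in bin 1; 3 remain.
Put 10 in bin 2; 5 remain.
Put 7 in bin 3; 8 remain.
Put 7 in bin 3; 1 remain.
Put 2 in bin 1; 1 remain.
Put 8 in bin 4; 7 remain.
Put 13 in bin 5; 2 remain.
Put 1 in bin 1; 0 remain.
Put 3 in bin 2; 2 remain.
Final bins: [3,3,6,2,1] [10,3] [7,7] [8] [13].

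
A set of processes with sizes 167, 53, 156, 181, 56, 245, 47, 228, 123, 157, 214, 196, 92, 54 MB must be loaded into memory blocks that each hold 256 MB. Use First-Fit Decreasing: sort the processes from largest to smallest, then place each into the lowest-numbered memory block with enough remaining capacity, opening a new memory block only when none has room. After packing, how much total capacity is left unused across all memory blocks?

Sorted descending: 245, 228, 214, 196, 181, 167, 157, 156, 123, 92, 56, 54, 53, 47.
memory block 1: place 245 MB, 11 MB left
memory block 2: place 228 MB, 28 MB left
memory block 3: place 214 MB, 42 MB left
memory block 4: place 196 MB, 60 MB left
memory block 5: place 181 MB, 75 MB left
memory block 6: place 167 MB, 89 MB left
memory block 7: place 157 MB, 99 MB left
memory block 8: place 156 MB, 100 MB left
memory block 9: place 123 MB, 133 MB left
memory block 7: place 92 MB, 7 MB left
memory block 4: place 56 MB, 4 MB left
memory block 5: place 54 MB, 21 MB left
memory block 6: place 53 MB, 36 MB left
memory block 8: place 47 MB, 53 MB left
9 memory blocks × 256 MB = 2304 MB; used 1969 MB; unused 335 MB.

335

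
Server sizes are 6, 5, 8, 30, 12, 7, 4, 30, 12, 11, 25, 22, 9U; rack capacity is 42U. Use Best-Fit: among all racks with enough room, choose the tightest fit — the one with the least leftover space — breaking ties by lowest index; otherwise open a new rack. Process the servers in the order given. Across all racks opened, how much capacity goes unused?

6U → rack 1 (remaining 36U)
5U → rack 1 (remaining 31U)
8U → rack 1 (remaining 23U)
30U → rack 2 (remaining 12U)
12U → rack 2 (remaining 0U)
7U → rack 1 (remaining 16U)
4U → rack 1 (remaining 12U)
30U → rack 3 (remaining 12U)
12U → rack 1 (remaining 0U)
11U → rack 3 (remaining 1U)
25U → rack 4 (remaining 17U)
22U → rack 5 (remaining 20U)
9U → rack 4 (remaining 8U)
5 racks × 42U = 210U; used 181U; unused 29U.

29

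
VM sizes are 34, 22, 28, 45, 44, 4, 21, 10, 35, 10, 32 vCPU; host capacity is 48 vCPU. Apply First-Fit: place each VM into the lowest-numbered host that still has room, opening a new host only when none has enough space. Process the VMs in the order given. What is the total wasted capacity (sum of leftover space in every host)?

Put 34 vCPU in host 1; 14 vCPU remain.
Put 22 vCPU in host 2; 26 vCPU remain.
Put 28 vCPU in host 3; 20 vCPU remain.
Put 45 vCPU in host 4; 3 vCPU remain.
Put 44 vCPU in host 5; 4 vCPU remain.
Put 4 vCPU in host 1; 10 vCPU remain.
Put 21 vCPU in host 2; 5 vCPU remain.
Put 10 vCPU in host 1; 0 vCPU remain.
Put 35 vCPU in host 6; 13 vCPU remain.
Put 10 vCPU in host 3; 10 vCPU remain.
Put 32 vCPU in host 7; 16 vCPU remain.
7 hosts × 48 vCPU = 336 vCPU; used 285 vCPU; unused 51 vCPU.

51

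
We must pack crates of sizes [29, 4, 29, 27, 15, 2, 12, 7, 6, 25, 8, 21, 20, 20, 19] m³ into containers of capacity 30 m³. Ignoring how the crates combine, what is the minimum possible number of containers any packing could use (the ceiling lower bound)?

9

Total size = 29 + 4 + 29 + 27 + 15 + 2 + 12 + 7 + 6 + 25 + 8 + 21 + 20 + 20 + 19 = 244 m³.
⌈244 / 30⌉ = 9.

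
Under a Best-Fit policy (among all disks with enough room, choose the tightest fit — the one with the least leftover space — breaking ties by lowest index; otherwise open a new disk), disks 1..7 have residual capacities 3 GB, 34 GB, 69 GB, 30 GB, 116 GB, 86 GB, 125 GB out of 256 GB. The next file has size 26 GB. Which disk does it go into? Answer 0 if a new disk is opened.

Disks with room: disk 2 (34 GB), disk 3 (69 GB), disk 4 (30 GB), disk 5 (116 GB), disk 6 (86 GB), disk 7 (125 GB).
Tightest fit is disk 4 with 30 GB free.

4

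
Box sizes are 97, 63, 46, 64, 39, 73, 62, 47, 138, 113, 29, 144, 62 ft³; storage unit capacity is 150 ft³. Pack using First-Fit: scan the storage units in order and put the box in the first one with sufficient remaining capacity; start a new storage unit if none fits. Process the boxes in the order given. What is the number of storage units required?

8

Put 97 ft³ in storage unit 1; 53 ft³ remain.
Put 63 ft³ in storage unit 2; 87 ft³ remain.
Put 46 ft³ in storage unit 1; 7 ft³ remain.
Put 64 ft³ in storage unit 2; 23 ft³ remain.
Put 39 ft³ in storage unit 3; 111 ft³ remain.
Put 73 ft³ in storage unit 3; 38 ft³ remain.
Put 62 ft³ in storage unit 4; 88 ft³ remain.
Put 47 ft³ in storage unit 4; 41 ft³ remain.
Put 138 ft³ in storage unit 5; 12 ft³ remain.
Put 113 ft³ in storage unit 6; 37 ft³ remain.
Put 29 ft³ in storage unit 3; 9 ft³ remain.
Put 144 ft³ in storage unit 7; 6 ft³ remain.
Put 62 ft³ in storage unit 8; 88 ft³ remain.
Final storage units: [97,46] [63,64] [39,73,29] [62,47] [138] [113] [144] [62].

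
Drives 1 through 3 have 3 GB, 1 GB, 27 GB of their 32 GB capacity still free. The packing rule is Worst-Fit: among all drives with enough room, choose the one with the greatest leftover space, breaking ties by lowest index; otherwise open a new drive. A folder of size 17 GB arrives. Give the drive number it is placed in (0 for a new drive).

Drives with room: drive 3 (27 GB).
Most room is drive 3 with 27 GB free.

3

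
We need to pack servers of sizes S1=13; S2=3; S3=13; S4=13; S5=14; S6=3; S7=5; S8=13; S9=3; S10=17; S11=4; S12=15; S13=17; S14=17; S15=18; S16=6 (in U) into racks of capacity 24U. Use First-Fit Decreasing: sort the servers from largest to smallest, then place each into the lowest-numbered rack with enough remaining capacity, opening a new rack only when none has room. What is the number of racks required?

10 racks

Sorted descending: 18, 17, 17, 17, 15, 14, 13, 13, 13, 13, 6, 5, 4, 3, 3, 3.
18U → rack 1 (remaining 6U)
17U → rack 2 (remaining 7U)
17U → rack 3 (remaining 7U)
17U → rack 4 (remaining 7U)
15U → rack 5 (remaining 9U)
14U → rack 6 (remaining 10U)
13U → rack 7 (remaining 11U)
13U → rack 8 (remaining 11U)
13U → rack 9 (remaining 11U)
13U → rack 10 (remaining 11U)
6U → rack 1 (remaining 0U)
5U → rack 2 (remaining 2U)
4U → rack 3 (remaining 3U)
3U → rack 3 (remaining 0U)
3U → rack 4 (remaining 4U)
3U → rack 4 (remaining 1U)
Final racks: [18,6] [17,5] [17,4,3] [17,3,3] [15] [14] [13] [13] [13] [13].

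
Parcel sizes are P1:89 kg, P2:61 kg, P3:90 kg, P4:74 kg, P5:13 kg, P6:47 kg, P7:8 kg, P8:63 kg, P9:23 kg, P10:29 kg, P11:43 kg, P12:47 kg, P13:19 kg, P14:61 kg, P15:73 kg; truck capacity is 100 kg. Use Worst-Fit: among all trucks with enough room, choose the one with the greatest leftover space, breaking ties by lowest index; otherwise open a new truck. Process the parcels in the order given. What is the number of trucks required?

Put P1 (89 kg) in truck 1; 11 kg remain.
Put P2 (61 kg) in truck 2; 39 kg remain.
Put P3 (90 kg) in truck 3; 10 kg remain.
Put P4 (74 kg) in truck 4; 26 kg remain.
Put P5 (13 kg) in truck 2; 26 kg remain.
Put P6 (47 kg) in truck 5; 53 kg remain.
Put P7 (8 kg) in truck 5; 45 kg remain.
Put P8 (63 kg) in truck 6; 37 kg remain.
Put P9 (23 kg) in truck 5; 22 kg remain.
Put P10 (29 kg) in truck 6; 8 kg remain.
Put P11 (43 kg) in truck 7; 57 kg remain.
Put P12 (47 kg) in truck 7; 10 kg remain.
Put P13 (19 kg) in truck 2; 7 kg remain.
Put P14 (61 kg) in truck 8; 39 kg remain.
Put P15 (73 kg) in truck 9; 27 kg remain.
Final trucks: [89] [61,13,19] [90] [74] [47,8,23] [63,29] [43,47] [61] [73].

9 trucks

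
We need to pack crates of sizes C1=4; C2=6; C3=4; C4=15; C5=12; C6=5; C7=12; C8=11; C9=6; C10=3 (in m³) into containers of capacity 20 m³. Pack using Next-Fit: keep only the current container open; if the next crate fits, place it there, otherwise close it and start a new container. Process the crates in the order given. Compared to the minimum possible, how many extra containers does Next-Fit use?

1

Next-Fit: [4,6,4] [15] [12,5] [12] [11,6,3] → 5 containers.
Total size 78 m³; any packing needs at least ⌈78/20⌉ = 4 containers.
An optimal packing achieves that bound: [15,5] [12,6] [12,4,4] [11,6,3] → 4 containers.
Excess: 5 − 4 = 1.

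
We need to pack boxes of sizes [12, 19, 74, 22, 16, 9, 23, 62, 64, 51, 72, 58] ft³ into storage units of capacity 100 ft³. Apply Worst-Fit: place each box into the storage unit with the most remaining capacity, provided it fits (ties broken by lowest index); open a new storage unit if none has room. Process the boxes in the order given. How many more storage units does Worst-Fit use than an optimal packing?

1

Worst-Fit: [12,19,22,16,9] [74,23] [62] [64] [51] [72] [58] → 7 storage units.
6 boxes exceed 50 ft³ (half the capacity), and no two of those can share a storage unit, so at least 6 storage units are needed.
An optimal packing achieves that bound: [74,23] [72,22] [64,19,16] [62,12,9] [58] [51] → 6 storage units.
Excess: 7 − 6 = 1.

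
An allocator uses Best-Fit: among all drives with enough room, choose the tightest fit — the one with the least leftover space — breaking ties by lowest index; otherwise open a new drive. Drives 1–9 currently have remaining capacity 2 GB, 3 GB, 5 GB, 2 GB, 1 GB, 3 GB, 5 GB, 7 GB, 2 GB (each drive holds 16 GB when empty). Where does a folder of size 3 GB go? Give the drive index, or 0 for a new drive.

2

Drives with room: drive 2 (3 GB), drive 3 (5 GB), drive 6 (3 GB), drive 7 (5 GB), drive 8 (7 GB).
Tightest fit is drive 2 with 3 GB free.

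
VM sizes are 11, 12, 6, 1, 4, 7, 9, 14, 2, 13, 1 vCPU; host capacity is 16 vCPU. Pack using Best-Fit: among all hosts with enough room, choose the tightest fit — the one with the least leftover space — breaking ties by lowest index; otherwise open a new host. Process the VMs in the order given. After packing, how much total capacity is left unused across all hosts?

16

11 vCPU → host 1 (remaining 5 vCPU)
12 vCPU → host 2 (remaining 4 vCPU)
6 vCPU → host 3 (remaining 10 vCPU)
1 vCPU → host 2 (remaining 3 vCPU)
4 vCPU → host 1 (remaining 1 vCPU)
7 vCPU → host 3 (remaining 3 vCPU)
9 vCPU → host 4 (remaining 7 vCPU)
14 vCPU → host 5 (remaining 2 vCPU)
2 vCPU → host 5 (remaining 0 vCPU)
13 vCPU → host 6 (remaining 3 vCPU)
1 vCPU → host 1 (remaining 0 vCPU)
6 hosts × 16 vCPU = 96 vCPU; used 80 vCPU; unused 16 vCPU.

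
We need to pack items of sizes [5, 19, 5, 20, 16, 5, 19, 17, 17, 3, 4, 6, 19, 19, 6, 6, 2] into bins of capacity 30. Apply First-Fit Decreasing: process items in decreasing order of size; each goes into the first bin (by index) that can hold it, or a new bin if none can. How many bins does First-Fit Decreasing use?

8

Sorted descending: 20, 19, 19, 19, 19, 17, 17, 16, 6, 6, 6, 5, 5, 5, 4, 3, 2.
bin 1: place 20, 10 left
bin 2: place 19, 11 left
bin 3: place 19, 11 left
bin 4: place 19, 11 left
bin 5: place 19, 11 left
bin 6: place 17, 13 left
bin 7: place 17, 13 left
bin 8: place 16, 14 left
bin 1: place 6, 4 left
bin 2: place 6, 5 left
bin 3: place 6, 5 left
bin 2: place 5, 0 left
bin 3: place 5, 0 left
bin 4: place 5, 6 left
bin 1: place 4, 0 left
bin 4: place 3, 3 left
bin 4: place 2, 1 left
Final bins: [20,6,4] [19,6,5] [19,6,5] [19,5,3,2] [19] [17] [17] [16].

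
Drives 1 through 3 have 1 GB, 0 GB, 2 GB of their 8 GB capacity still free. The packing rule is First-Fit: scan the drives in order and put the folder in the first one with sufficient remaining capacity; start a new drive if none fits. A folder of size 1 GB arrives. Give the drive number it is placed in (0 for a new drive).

1

Drives with room: drive 1 (1 GB), drive 3 (2 GB).
The first with room is drive 1.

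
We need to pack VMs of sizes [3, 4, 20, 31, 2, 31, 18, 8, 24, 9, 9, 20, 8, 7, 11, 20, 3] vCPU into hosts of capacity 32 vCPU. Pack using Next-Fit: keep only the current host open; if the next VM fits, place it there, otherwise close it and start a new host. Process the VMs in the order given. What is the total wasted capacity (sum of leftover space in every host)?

92

Put 3 vCPU in host 1; 29 vCPU remain.
Put 4 vCPU in host 1; 25 vCPU remain.
Put 20 vCPU in host 1; 5 vCPU remain.
Put 31 vCPU in host 2; 1 vCPU remain.
Put 2 vCPU in host 3; 30 vCPU remain.
Put 31 vCPU in host 4; 1 vCPU remain.
Put 18 vCPU in host 5; 14 vCPU remain.
Put 8 vCPU in host 5; 6 vCPU remain.
Put 24 vCPU in host 6; 8 vCPU remain.
Put 9 vCPU in host 7; 23 vCPU remain.
Put 9 vCPU in host 7; 14 vCPU remain.
Put 20 vCPU in host 8; 12 vCPU remain.
Put 8 vCPU in host 8; 4 vCPU remain.
Put 7 vCPU in host 9; 25 vCPU remain.
Put 11 vCPU in host 9; 14 vCPU remain.
Put 20 vCPU in host 10; 12 vCPU remain.
Put 3 vCPU in host 10; 9 vCPU remain.
10 hosts × 32 vCPU = 320 vCPU; used 228 vCPU; unused 92 vCPU.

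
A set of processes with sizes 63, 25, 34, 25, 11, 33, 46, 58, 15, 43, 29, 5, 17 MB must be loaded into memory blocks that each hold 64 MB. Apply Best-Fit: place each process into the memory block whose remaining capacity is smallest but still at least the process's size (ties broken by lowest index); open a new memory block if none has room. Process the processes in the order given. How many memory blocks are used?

63 MB → memory block 1 (remaining 1 MB)
25 MB → memory block 2 (remaining 39 MB)
34 MB → memory block 2 (remaining 5 MB)
25 MB → memory block 3 (remaining 39 MB)
11 MB → memory block 3 (remaining 28 MB)
33 MB → memory block 4 (remaining 31 MB)
46 MB → memory block 5 (remaining 18 MB)
58 MB → memory block 6 (remaining 6 MB)
15 MB → memory block 5 (remaining 3 MB)
43 MB → memory block 7 (remaining 21 MB)
29 MB → memory block 4 (remaining 2 MB)
5 MB → memory block 2 (remaining 0 MB)
17 MB → memory block 7 (remaining 4 MB)
Final memory blocks: [63] [25,34,5] [25,11] [33,29] [46,15] [58] [43,17].

7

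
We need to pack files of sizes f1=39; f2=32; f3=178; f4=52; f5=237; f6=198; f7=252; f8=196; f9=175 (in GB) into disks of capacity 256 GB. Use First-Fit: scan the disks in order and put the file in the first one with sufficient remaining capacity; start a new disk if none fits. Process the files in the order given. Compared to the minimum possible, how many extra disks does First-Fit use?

0

First-Fit: [39,32,178] [52,198] [237] [252] [196] [175] → 6 disks.
Total size 1359 GB; any packing needs at least ⌈1359/256⌉ = 6 disks.
So 6 is already optimal.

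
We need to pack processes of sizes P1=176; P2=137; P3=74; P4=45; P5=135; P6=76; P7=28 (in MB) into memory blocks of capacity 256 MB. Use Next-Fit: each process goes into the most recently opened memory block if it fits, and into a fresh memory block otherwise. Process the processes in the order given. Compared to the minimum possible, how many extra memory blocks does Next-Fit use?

Next-Fit: [176] [137,74,45] [135,76,28] → 3 memory blocks.
Total size 671 MB; any packing needs at least ⌈671/256⌉ = 3 memory blocks.
So 3 is already optimal.

0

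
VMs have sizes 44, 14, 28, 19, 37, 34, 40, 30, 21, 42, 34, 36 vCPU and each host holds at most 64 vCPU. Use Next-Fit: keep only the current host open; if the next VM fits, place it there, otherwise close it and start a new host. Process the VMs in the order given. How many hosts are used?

Put 44 vCPU in host 1; 20 vCPU remain.
Put 14 vCPU in host 1; 6 vCPU remain.
Put 28 vCPU in host 2; 36 vCPU remain.
Put 19 vCPU in host 2; 17 vCPU remain.
Put 37 vCPU in host 3; 27 vCPU remain.
Put 34 vCPU in host 4; 30 vCPU remain.
Put 40 vCPU in host 5; 24 vCPU remain.
Put 30 vCPU in host 6; 34 vCPU remain.
Put 21 vCPU in host 6; 13 vCPU remain.
Put 42 vCPU in host 7; 22 vCPU remain.
Put 34 vCPU in host 8; 30 vCPU remain.
Put 36 vCPU in host 9; 28 vCPU remain.
Final hosts: [44,14] [28,19] [37] [34] [40] [30,21] [42] [34] [36].

9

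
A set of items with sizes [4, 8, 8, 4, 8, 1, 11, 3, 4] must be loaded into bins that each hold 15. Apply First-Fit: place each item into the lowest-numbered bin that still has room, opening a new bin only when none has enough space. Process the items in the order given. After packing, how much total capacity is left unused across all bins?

9

bin 1: place 4, 11 left
bin 1: place 8, 3 left
bin 2: place 8, 7 left
bin 2: place 4, 3 left
bin 3: place 8, 7 left
bin 1: place 1, 2 left
bin 4: place 11, 4 left
bin 2: place 3, 0 left
bin 3: place 4, 3 left
4 bins × 15 = 60; used 51; unused 9.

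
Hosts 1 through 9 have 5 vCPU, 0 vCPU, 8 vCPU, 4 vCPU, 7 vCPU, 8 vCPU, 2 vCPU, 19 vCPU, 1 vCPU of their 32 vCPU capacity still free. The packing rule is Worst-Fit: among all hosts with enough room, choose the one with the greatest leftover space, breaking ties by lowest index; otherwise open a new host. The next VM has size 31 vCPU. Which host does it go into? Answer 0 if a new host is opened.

0

No host has ≥ 31 vCPU free, so a new host is opened.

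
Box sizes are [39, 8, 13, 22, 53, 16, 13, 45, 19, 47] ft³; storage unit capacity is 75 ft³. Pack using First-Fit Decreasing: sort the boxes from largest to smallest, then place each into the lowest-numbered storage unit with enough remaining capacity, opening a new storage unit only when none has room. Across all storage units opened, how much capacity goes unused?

Sorted descending: 53, 47, 45, 39, 22, 19, 16, 13, 13, 8.
storage unit 1: place 53 ft³, 22 ft³ left
storage unit 2: place 47 ft³, 28 ft³ left
storage unit 3: place 45 ft³, 30 ft³ left
storage unit 4: place 39 ft³, 36 ft³ left
storage unit 1: place 22 ft³, 0 ft³ left
storage unit 2: place 19 ft³, 9 ft³ left
storage unit 3: place 16 ft³, 14 ft³ left
storage unit 3: place 13 ft³, 1 ft³ left
storage unit 4: place 13 ft³, 23 ft³ left
storage unit 2: place 8 ft³, 1 ft³ left
4 storage units × 75 ft³ = 300 ft³; used 275 ft³; unused 25 ft³.

25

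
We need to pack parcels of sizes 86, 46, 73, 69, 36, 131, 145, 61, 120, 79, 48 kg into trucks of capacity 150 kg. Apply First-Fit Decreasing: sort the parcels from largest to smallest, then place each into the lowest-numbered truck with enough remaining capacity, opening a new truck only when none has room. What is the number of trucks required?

7

Sorted descending: 145, 131, 120, 86, 79, 73, 69, 61, 48, 46, 36.
Put 145 kg in truck 1; 5 kg remain.
Put 131 kg in truck 2; 19 kg remain.
Put 120 kg in truck 3; 30 kg remain.
Put 86 kg in truck 4; 64 kg remain.
Put 79 kg in truck 5; 71 kg remain.
Put 73 kg in truck 6; 77 kg remain.
Put 69 kg in truck 5; 2 kg remain.
Put 61 kg in truck 4; 3 kg remain.
Put 48 kg in truck 6; 29 kg remain.
Put 46 kg in truck 7; 104 kg remain.
Put 36 kg in truck 7; 68 kg remain.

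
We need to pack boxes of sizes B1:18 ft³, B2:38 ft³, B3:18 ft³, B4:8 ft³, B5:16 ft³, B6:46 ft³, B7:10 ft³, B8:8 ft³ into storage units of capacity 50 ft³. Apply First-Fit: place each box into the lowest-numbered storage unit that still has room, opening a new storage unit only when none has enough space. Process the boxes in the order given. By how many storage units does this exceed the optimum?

First-Fit: [18,18,8] [38,10] [16,8] [46] → 4 storage units.
Total size 162 ft³; any packing needs at least ⌈162/50⌉ = 4 storage units.
So 4 is already optimal.

0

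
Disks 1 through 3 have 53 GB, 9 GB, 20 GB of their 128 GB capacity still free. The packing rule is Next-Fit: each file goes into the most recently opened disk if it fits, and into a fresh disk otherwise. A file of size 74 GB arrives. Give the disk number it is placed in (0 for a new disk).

0

Next-Fit only looks at disk 3, which has 20 GB free.
74 GB does not fit, so a new disk is opened.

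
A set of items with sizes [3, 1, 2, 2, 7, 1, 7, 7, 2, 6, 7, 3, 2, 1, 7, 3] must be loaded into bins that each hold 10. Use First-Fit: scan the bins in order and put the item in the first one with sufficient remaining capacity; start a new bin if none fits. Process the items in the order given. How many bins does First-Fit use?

7 bins

bin 1: place 3, 7 left
bin 1: place 1, 6 left
bin 1: place 2, 4 left
bin 1: place 2, 2 left
bin 2: place 7, 3 left
bin 1: place 1, 1 left
bin 3: place 7, 3 left
bin 4: place 7, 3 left
bin 2: place 2, 1 left
bin 5: place 6, 4 left
bin 6: place 7, 3 left
bin 3: place 3, 0 left
bin 4: place 2, 1 left
bin 1: place 1, 0 left
bin 7: place 7, 3 left
bin 5: place 3, 1 left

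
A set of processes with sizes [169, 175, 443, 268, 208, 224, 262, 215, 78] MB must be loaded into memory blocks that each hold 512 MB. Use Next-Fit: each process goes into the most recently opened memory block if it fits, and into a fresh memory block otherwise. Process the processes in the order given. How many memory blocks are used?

5

169 MB → memory block 1 (remaining 343 MB)
175 MB → memory block 1 (remaining 168 MB)
443 MB → memory block 2 (remaining 69 MB)
268 MB → memory block 3 (remaining 244 MB)
208 MB → memory block 3 (remaining 36 MB)
224 MB → memory block 4 (remaining 288 MB)
262 MB → memory block 4 (remaining 26 MB)
215 MB → memory block 5 (remaining 297 MB)
78 MB → memory block 5 (remaining 219 MB)
Final memory blocks: [169,175] [443] [268,208] [224,262] [215,78].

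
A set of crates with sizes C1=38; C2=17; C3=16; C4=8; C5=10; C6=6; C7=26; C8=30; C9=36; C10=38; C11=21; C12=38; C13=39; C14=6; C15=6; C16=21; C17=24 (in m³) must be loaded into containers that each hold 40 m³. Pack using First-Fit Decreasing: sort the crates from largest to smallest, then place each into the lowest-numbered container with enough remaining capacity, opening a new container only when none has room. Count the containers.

10 containers

Sorted descending: 39, 38, 38, 38, 36, 30, 26, 24, 21, 21, 17, 16, 10, 8, 6, 6, 6.
container 1: place 39 m³, 1 m³ left
container 2: place 38 m³, 2 m³ left
container 3: place 38 m³, 2 m³ left
container 4: place 38 m³, 2 m³ left
container 5: place 36 m³, 4 m³ left
container 6: place 30 m³, 10 m³ left
container 7: place 26 m³, 14 m³ left
container 8: place 24 m³, 16 m³ left
container 9: place 21 m³, 19 m³ left
container 10: place 21 m³, 19 m³ left
container 9: place 17 m³, 2 m³ left
container 8: place 16 m³, 0 m³ left
container 6: place 10 m³, 0 m³ left
container 7: place 8 m³, 6 m³ left
container 7: place 6 m³, 0 m³ left
container 10: place 6 m³, 13 m³ left
container 10: place 6 m³, 7 m³ left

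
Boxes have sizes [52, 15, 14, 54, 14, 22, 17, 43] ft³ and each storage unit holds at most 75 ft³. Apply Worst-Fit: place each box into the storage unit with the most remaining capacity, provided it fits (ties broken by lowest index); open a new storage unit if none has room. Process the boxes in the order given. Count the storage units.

52 ft³ → storage unit 1 (remaining 23 ft³)
15 ft³ → storage unit 1 (remaining 8 ft³)
14 ft³ → storage unit 2 (remaining 61 ft³)
54 ft³ → storage unit 2 (remaining 7 ft³)
14 ft³ → storage unit 3 (remaining 61 ft³)
22 ft³ → storage unit 3 (remaining 39 ft³)
17 ft³ → storage unit 3 (remaining 22 ft³)
43 ft³ → storage unit 4 (remaining 32 ft³)

4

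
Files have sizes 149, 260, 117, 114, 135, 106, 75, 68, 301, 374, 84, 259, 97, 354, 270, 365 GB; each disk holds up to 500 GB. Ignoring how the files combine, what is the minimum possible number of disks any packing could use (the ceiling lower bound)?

Total size = 149 + 260 + 117 + 114 + 135 + 106 + 75 + 68 + 301 + 374 + 84 + 259 + 97 + 354 + 270 + 365 = 3128 GB.
⌈3128 / 500⌉ = 7.

7 disks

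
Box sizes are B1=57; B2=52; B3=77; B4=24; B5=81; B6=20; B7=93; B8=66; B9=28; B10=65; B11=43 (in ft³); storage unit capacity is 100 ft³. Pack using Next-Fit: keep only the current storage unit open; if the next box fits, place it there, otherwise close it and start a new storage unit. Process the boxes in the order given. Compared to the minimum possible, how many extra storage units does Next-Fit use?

3

Next-Fit: [57] [52] [77] [24] [81] [20] [93] [66,28] [65] [43] → 10 storage units.
Total size 606 ft³; any packing needs at least ⌈606/100⌉ = 7 storage units.
An optimal packing achieves that bound: [93] [81] [77,20] [66,28] [65,24] [57,43] [52] → 7 storage units.
Excess: 10 − 7 = 3.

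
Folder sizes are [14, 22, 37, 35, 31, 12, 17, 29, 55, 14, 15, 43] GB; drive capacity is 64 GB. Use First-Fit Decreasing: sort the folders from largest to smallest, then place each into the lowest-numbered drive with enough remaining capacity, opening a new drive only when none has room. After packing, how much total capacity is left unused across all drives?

Sorted descending: 55, 43, 37, 35, 31, 29, 22, 17, 15, 14, 14, 12.
Put 55 GB in drive 1; 9 GB remain.
Put 43 GB in drive 2; 21 GB remain.
Put 37 GB in drive 3; 27 GB remain.
Put 35 GB in drive 4; 29 GB remain.
Put 31 GB in drive 5; 33 GB remain.
Put 29 GB in drive 4; 0 GB remain.
Put 22 GB in drive 3; 5 GB remain.
Put 17 GB in drive 2; 4 GB remain.
Put 15 GB in drive 5; 18 GB remain.
Put 14 GB in drive 5; 4 GB remain.
Put 14 GB in drive 6; 50 GB remain.
Put 12 GB in drive 6; 38 GB remain.
6 drives × 64 GB = 384 GB; used 324 GB; unused 60 GB.

60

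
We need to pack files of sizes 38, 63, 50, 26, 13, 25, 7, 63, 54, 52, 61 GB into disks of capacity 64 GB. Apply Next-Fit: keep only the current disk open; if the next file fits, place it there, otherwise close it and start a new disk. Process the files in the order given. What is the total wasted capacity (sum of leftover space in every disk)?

124

Put 38 GB in disk 1; 26 GB remain.
Put 63 GB in disk 2; 1 GB remain.
Put 50 GB in disk 3; 14 GB remain.
Put 26 GB in disk 4; 38 GB remain.
Put 13 GB in disk 4; 25 GB remain.
Put 25 GB in disk 4; 0 GB remain.
Put 7 GB in disk 5; 57 GB remain.
Put 63 GB in disk 6; 1 GB remain.
Put 54 GB in disk 7; 10 GB remain.
Put 52 GB in disk 8; 12 GB remain.
Put 61 GB in disk 9; 3 GB remain.
9 disks × 64 GB = 576 GB; used 452 GB; unused 124 GB.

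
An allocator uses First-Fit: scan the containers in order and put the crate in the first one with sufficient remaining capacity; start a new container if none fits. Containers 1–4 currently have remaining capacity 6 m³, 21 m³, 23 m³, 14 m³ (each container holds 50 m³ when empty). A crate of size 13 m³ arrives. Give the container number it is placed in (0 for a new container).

2

Containers with room: container 2 (21 m³), container 3 (23 m³), container 4 (14 m³).
The first with room is container 2.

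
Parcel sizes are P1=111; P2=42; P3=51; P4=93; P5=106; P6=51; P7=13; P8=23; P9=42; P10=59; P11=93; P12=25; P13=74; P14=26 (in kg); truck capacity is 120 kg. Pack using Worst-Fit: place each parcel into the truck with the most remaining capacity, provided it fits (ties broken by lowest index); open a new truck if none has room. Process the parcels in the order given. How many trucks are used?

P1 (111 kg) → truck 1 (remaining 9 kg)
P2 (42 kg) → truck 2 (remaining 78 kg)
P3 (51 kg) → truck 2 (remaining 27 kg)
P4 (93 kg) → truck 3 (remaining 27 kg)
P5 (106 kg) → truck 4 (remaining 14 kg)
P6 (51 kg) → truck 5 (remaining 69 kg)
P7 (13 kg) → truck 5 (remaining 56 kg)
P8 (23 kg) → truck 5 (remaining 33 kg)
P9 (42 kg) → truck 6 (remaining 78 kg)
P10 (59 kg) → truck 6 (remaining 19 kg)
P11 (93 kg) → truck 7 (remaining 27 kg)
P12 (25 kg) → truck 5 (remaining 8 kg)
P13 (74 kg) → truck 8 (remaining 46 kg)
P14 (26 kg) → truck 8 (remaining 20 kg)
Final trucks: [111] [42,51] [93] [106] [51,13,23,25] [42,59] [93] [74,26].

8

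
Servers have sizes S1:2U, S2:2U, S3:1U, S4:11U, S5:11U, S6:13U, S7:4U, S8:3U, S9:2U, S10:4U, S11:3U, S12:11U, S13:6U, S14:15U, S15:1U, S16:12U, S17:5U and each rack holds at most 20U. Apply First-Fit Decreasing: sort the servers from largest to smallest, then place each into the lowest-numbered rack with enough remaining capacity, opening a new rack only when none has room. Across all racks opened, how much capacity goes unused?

14

Sorted descending: 15, 13, 12, 11, 11, 11, 6, 5, 4, 4, 3, 3, 2, 2, 2, 1, 1.
Put 15U in rack 1; 5U remain.
Put 13U in rack 2; 7U remain.
Put 12U in rack 3; 8U remain.
Put 11U in rack 4; 9U remain.
Put 11U in rack 5; 9U remain.
Put 11U in rack 6; 9U remain.
Put 6U in rack 2; 1U remain.
Put 5U in rack 1; 0U remain.
Put 4U in rack 3; 4U remain.
Put 4U in rack 3; 0U remain.
Put 3U in rack 4; 6U remain.
Put 3U in rack 4; 3U remain.
Put 2U in rack 4; 1U remain.
Put 2U in rack 5; 7U remain.
Put 2U in rack 5; 5U remain.
Put 1U in rack 2; 0U remain.
Put 1U in rack 4; 0U remain.
6 racks × 20U = 120U; used 106U; unused 14U.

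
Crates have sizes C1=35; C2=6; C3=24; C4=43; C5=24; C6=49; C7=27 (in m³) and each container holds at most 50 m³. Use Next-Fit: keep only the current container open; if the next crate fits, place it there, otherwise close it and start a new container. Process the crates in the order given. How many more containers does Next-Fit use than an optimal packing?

1

Next-Fit: [35,6] [24] [43] [24] [49] [27] → 6 containers.
Total size 208 m³; any packing needs at least ⌈208/50⌉ = 5 containers.
An optimal packing achieves that bound: [49] [43,6] [35] [27] [24,24] → 5 containers.
Excess: 6 − 5 = 1.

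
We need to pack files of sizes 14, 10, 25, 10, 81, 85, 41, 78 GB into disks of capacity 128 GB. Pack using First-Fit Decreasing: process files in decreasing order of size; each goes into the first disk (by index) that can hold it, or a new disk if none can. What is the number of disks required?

3 disks

Sorted descending: 85, 81, 78, 41, 25, 14, 10, 10.
disk 1: place 85 GB, 43 GB left
disk 2: place 81 GB, 47 GB left
disk 3: place 78 GB, 50 GB left
disk 1: place 41 GB, 2 GB left
disk 2: place 25 GB, 22 GB left
disk 2: place 14 GB, 8 GB left
disk 3: place 10 GB, 40 GB left
disk 3: place 10 GB, 30 GB left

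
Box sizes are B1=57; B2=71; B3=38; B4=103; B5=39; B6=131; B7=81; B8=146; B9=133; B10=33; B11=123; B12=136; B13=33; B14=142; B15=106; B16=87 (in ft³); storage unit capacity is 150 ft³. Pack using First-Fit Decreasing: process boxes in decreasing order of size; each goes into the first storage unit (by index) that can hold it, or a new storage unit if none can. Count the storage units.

Sorted descending: 146, 142, 136, 133, 131, 123, 106, 103, 87, 81, 71, 57, 39, 38, 33, 33.
storage unit 1: place 146 ft³, 4 ft³ left
storage unit 2: place 142 ft³, 8 ft³ left
storage unit 3: place 136 ft³, 14 ft³ left
storage unit 4: place 133 ft³, 17 ft³ left
storage unit 5: place 131 ft³, 19 ft³ left
storage unit 6: place 123 ft³, 27 ft³ left
storage unit 7: place 106 ft³, 44 ft³ left
storage unit 8: place 103 ft³, 47 ft³ left
storage unit 9: place 87 ft³, 63 ft³ left
storage unit 10: place 81 ft³, 69 ft³ left
storage unit 11: place 71 ft³, 79 ft³ left
storage unit 9: place 57 ft³, 6 ft³ left
storage unit 7: place 39 ft³, 5 ft³ left
storage unit 8: place 38 ft³, 9 ft³ left
storage unit 10: place 33 ft³, 36 ft³ left
storage unit 10: place 33 ft³, 3 ft³ left

11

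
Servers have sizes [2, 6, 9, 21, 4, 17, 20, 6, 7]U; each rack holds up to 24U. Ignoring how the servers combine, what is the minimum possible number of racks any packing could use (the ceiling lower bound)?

4

Total size = 2 + 6 + 9 + 21 + 4 + 17 + 20 + 6 + 7 = 92U.
⌈92 / 24⌉ = 4.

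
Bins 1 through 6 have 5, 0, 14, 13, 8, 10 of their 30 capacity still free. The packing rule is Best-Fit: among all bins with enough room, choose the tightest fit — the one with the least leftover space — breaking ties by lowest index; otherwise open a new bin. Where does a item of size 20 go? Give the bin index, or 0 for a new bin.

No bin has ≥ 20 free, so a new bin is opened.

0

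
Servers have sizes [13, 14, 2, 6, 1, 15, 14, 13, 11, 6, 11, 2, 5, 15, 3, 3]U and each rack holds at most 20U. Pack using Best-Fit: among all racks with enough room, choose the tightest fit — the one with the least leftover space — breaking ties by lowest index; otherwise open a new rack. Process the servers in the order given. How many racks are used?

8

13U → rack 1 (remaining 7U)
14U → rack 2 (remaining 6U)
2U → rack 2 (remaining 4U)
6U → rack 1 (remaining 1U)
1U → rack 1 (remaining 0U)
15U → rack 3 (remaining 5U)
14U → rack 4 (remaining 6U)
13U → rack 5 (remaining 7U)
11U → rack 6 (remaining 9U)
6U → rack 4 (remaining 0U)
11U → rack 7 (remaining 9U)
2U → rack 2 (remaining 2U)
5U → rack 3 (remaining 0U)
15U → rack 8 (remaining 5U)
3U → rack 8 (remaining 2U)
3U → rack 5 (remaining 4U)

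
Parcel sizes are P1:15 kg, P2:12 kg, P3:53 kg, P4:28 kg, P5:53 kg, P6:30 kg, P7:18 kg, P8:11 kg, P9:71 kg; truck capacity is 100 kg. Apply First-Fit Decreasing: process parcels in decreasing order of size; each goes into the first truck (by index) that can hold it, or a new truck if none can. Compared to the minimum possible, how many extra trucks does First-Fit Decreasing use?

First-Fit Decreasing: [71,28] [53,30,15] [53,18,12,11] → 3 trucks.
Total size 291 kg; any packing needs at least ⌈291/100⌉ = 3 trucks.
So 3 is already optimal.

0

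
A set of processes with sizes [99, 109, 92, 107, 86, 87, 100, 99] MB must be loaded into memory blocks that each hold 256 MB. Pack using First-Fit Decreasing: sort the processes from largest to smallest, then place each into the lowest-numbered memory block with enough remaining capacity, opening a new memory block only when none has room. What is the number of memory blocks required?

Sorted descending: 109, 107, 100, 99, 99, 92, 87, 86.
Put 109 MB in memory block 1; 147 MB remain.
Put 107 MB in memory block 1; 40 MB remain.
Put 100 MB in memory block 2; 156 MB remain.
Put 99 MB in memory block 2; 57 MB remain.
Put 99 MB in memory block 3; 157 MB remain.
Put 92 MB in memory block 3; 65 MB remain.
Put 87 MB in memory block 4; 169 MB remain.
Put 86 MB in memory block 4; 83 MB remain.

4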